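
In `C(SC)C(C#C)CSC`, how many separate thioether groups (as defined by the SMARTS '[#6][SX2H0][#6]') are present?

[#6][SX2H0][#6] is the SMARTS for a thioether: an aliphatic sulfur bridging two carbons with no H on the sulfur.
The molecule carries 2 separate instances of a methylthio ether (-SCH3) meeting every constraint; each maps to a distinct set of atoms, giving 2 matches.

2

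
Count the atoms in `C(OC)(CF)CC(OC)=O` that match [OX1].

1

The query [OX1] means: aliphatic oxygen with one total connection — typically a carbonyl =O or an oxide.
Check the 10 heavy atoms by environment: 5× C (X4) → no; 1× C (X3) → no; 1× O (X1) → match; 2× O (X2) → no; 1× F (X1) → no.
That gives 1 matching atom.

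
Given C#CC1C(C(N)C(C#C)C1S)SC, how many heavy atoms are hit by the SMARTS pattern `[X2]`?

6

The query [X2] means: any atom with exactly two total connections (bonds + H).
Check the 13 heavy atoms by environment: 6× C (X4) → no; 2× S (X2) → match; 4× C (X2) → match; 1× N (X3) → no.
Summing the matching environments: 2 + 4 = 6 matching atoms.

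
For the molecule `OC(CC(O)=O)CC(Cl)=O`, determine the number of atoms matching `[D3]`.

Check the 10 heavy atoms by environment: 2× C (D2) → no; 3× C (D3) → match; 4× O (D1) → no; 1× Cl (D1) → no.
That gives 3 matching atoms.

3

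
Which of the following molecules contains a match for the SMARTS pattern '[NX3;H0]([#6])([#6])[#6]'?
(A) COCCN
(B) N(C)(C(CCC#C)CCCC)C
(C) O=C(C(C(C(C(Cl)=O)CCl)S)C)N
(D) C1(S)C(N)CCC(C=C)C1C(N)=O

[NX3;H0]([#6])([#6])[#6] describes a trivalent nitrogen with no H, bonded to three carbons (a tertiary amine).
(A) has a primary amino group (-NH2) but the nitrogen has H2, not H0 with three carbons.
(B) contains a dimethylamino group (-N(CH3)2), which satisfies every atom and bond constraint.
(C) has a primary amide (-C(=O)NH2) but the amide nitrogen has H2 and only one carbon neighbour.
(D) has a primary amide (-C(=O)NH2) but the amide nitrogen has H2 and only one carbon neighbour.
So the answer is (B).

B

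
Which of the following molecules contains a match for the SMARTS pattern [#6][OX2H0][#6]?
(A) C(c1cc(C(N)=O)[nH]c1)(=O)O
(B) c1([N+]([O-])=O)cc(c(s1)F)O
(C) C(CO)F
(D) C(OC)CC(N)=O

D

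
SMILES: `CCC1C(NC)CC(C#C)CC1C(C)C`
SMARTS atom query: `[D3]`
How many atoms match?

Check the 15 heavy atoms by environment: 5× C (D3) → match; 4× C (D2) → no; 1× N (D2) → no; 5× C (D1) → no.
That gives 5 matching atoms.

5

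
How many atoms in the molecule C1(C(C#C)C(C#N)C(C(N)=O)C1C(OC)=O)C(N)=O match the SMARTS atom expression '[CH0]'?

5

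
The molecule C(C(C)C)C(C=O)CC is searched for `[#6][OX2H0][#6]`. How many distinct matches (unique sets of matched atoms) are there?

0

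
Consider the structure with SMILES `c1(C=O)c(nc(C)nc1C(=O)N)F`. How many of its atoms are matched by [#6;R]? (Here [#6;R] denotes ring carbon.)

4

The query [#6;R] means: carbon that is part of a ring.
Check the 13 heavy atoms by environment: 2× n (aromatic, in 6-ring) → no; 4× c (aromatic, in 6-ring) → match; 3× C (acyclic) → no; 2× O (acyclic) → no; 1× N (acyclic) → no; 1× F (acyclic) → no.
That gives 4 matching atoms.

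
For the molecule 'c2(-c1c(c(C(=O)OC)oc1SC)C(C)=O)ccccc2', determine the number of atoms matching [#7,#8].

Check the 20 heavy atoms by environment: 1× o (aromatic) → match; 10× c (aromatic) → no; 5× C → no; 3× O → match; 1× S → no.
Summing the matching environments: 1 + 3 = 4 matching atoms.

4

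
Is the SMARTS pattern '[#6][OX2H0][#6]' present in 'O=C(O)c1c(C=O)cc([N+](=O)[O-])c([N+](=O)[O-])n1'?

No

The pattern [#6][OX2H0][#6] describes an aliphatic oxygen bridging two carbons with no H on the oxygen — an ether.
The closest candidate here is a carboxylic acid group (-C(=O)OH), but the -OH oxygen has H1; the =O is OX1, not OX2. No other fragment satisfies the full query, so there is no match.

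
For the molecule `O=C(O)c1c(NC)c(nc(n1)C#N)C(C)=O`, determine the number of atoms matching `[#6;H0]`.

7

The query [#6;H0] means: any carbon with no attached hydrogen.
Check the 16 heavy atoms by environment: 2× n (aromatic, H0) → no; 4× c (aromatic, H0) → match; 3× C (H0) → match; 2× O (H0) → no; 2× C (H3) → no; 1× N (H0) → no; 1× O (H1) → no; 1× N (H1) → no.
Summing the matching environments: 4 + 3 = 7 matching atoms.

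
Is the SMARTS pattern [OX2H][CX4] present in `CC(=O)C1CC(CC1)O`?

Yes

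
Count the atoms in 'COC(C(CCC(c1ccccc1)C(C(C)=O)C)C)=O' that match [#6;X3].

8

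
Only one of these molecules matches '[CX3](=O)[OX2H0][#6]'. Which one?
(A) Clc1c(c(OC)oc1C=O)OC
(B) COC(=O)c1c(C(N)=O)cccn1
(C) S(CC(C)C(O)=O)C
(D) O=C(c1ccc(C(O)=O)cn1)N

[CX3](=O)[OX2H0][#6] describes a carbonyl carbon bonded to an oxygen that is itself bonded to carbon (no H on that O) (an ester).
(A) has a methoxy ether (-OCH3) but the ether oxygen is not adjacent to a C=O carbon.
(B) contains a methyl-ester group (-C(=O)OCH3), which satisfies every atom and bond constraint.
(C) has a carboxylic acid group (-C(=O)OH) but the singly-bonded O carries H (OX2H1, not H0).
(D) has a carboxylic acid group (-C(=O)OH) but the singly-bonded O carries H (OX2H1, not H0).
So the answer is (B).

B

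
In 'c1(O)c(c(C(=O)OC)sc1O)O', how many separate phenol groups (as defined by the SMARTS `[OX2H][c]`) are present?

3

[OX2H][c] is the SMARTS for a phenol: a hydroxyl oxygen attached to an aromatic carbon.
The molecule carries 3 separate instances of a hydroxyl group (-OH) meeting every constraint; each maps to a distinct set of atoms, giving 3 matches.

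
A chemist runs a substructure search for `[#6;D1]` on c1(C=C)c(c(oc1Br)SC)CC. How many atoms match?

3

The query [#6;D1] means: carbon bonded to exactly one heavy atom.
Check the 12 heavy atoms by environment: 1× o (aromatic, D2) → no; 4× c (aromatic, D3) → no; 1× S (D2) → no; 3× C (D1) → match; 1× Br (D1) → no; 2× C (D2) → no.
That gives 3 matching atoms.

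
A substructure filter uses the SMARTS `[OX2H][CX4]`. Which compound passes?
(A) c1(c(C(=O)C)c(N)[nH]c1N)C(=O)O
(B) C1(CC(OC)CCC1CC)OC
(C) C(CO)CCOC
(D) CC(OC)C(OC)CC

[OX2H][CX4] describes a hydroxyl oxygen bound to an sp3 (X4) carbon (an aliphatic alcohol).
(A) has a carboxylic acid group (-C(=O)OH) but the -OH is on a CX3 carbonyl carbon, not a CX4 carbon.
(B) has a methoxy ether (-OCH3) but the oxygen has H0 (ether), not H1.
(C) contains a hydroxyl group (-OH), which satisfies every atom and bond constraint.
(D) has a methoxy ether (-OCH3) but the oxygen has H0 (ether), not H1.
So the answer is (C).

C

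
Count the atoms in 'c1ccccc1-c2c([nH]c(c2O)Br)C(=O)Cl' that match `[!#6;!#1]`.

The query [!#6;!#1] means: not carbon and not hydrogen — any heteroatom.
Check the 16 heavy atoms by environment: 1× n (aromatic) → match; 10× c (aromatic) → no; 1× C → no; 2× O → match; 1× Cl → match; 1× Br → match.
Summing the matching environments: 1 + 2 + 1 + 1 = 5 matching atoms.

5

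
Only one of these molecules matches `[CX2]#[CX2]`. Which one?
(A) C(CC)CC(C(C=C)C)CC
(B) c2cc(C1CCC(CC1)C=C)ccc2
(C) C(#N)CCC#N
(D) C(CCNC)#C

D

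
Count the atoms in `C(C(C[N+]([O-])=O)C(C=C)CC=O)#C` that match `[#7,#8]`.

4

The query [#7,#8] means: nitrogen or oxygen (comma = OR).
Check the 13 heavy atoms by environment: 9× C → no; 2× O → match; 1× N (charge +1) → match; 1× O (charge -1) → match.
Summing the matching environments: 2 + 1 + 1 = 4 matching atoms.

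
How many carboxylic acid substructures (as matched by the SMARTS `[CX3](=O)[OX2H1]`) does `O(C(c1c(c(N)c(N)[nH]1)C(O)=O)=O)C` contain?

[CX3](=O)[OX2H1] is the SMARTS for a carboxylic acid: an sp2 carbon double-bonded to O and single-bonded to an -OH oxygen.
Exactly one fragment in the molecule meets all constraints, giving 1 match.

1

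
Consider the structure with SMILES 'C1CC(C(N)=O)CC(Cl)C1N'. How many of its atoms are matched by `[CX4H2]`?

The query [CX4H2] means: sp3 carbon (X4) with exactly two hydrogens.
Check the 11 heavy atoms by environment: 3× C (H1, X4) → no; 3× C (H2, X4) → match; 1× Cl (H0, X1) → no; 2× N (H2, X3) → no; 1× C (H0, X3) → no; 1× O (H0, X1) → no.
That gives 3 matching atoms.

3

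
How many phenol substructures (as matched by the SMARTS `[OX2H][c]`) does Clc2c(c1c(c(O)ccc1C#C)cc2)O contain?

[OX2H][c] is the SMARTS for a phenol: a hydroxyl oxygen attached to an aromatic carbon.
The molecule carries 2 separate instances of a hydroxyl group (-OH) meeting every constraint; each maps to a distinct set of atoms, giving 2 matches.

2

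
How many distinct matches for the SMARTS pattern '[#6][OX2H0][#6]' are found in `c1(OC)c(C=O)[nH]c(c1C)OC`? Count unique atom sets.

[#6][OX2H0][#6] is the SMARTS for an ether: an aliphatic oxygen bridging two carbons with no H on the oxygen.
The molecule carries 2 separate instances of a methoxy ether (-OCH3) meeting every constraint; each maps to a distinct set of atoms, giving 2 matches.

2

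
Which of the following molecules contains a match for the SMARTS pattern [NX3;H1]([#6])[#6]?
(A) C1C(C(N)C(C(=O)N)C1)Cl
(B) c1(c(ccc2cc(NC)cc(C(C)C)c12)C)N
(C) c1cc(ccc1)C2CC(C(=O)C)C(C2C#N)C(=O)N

[NX3;H1]([#6])[#6] describes a trivalent nitrogen with one H, bonded to two carbons (a secondary amine).
(A) has a primary amide (-C(=O)NH2) but the -C(=O)NH2 nitrogen has H2, not H1.
(B) contains an N-methylamino group (-NHCH3), which satisfies every atom and bond constraint.
(C) has a primary amide (-C(=O)NH2) but the -C(=O)NH2 nitrogen has H2, not H1.
So the answer is (B).

B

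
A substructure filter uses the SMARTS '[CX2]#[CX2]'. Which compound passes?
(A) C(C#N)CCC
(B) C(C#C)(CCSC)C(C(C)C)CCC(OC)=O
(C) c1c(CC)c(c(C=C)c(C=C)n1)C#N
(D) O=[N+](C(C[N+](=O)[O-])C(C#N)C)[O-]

B

[CX2]#[CX2] describes a carbon-carbon triple bond (an alkyne).
(A) has a nitrile (-C#N) but the triple bond is C#N, not C#C.
(B) contains an ethynyl group (-C#CH), which satisfies every atom and bond constraint.
(C) has a nitrile (-C#N) but the triple bond is C#N, not C#C.
(D) has a nitrile (-C#N) but the triple bond is C#N, not C#C.
So the answer is (B).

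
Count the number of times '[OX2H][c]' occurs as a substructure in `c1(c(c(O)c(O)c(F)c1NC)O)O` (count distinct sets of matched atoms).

[OX2H][c] is the SMARTS for a phenol: a hydroxyl oxygen attached to an aromatic carbon.
The molecule carries 4 separate instances of a hydroxyl group (-OH) meeting every constraint; each maps to a distinct set of atoms, giving 4 matches.

4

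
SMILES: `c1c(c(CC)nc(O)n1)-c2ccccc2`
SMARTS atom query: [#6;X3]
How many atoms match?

The query [#6;X3] means: any carbon (aromatic or not) with three total connections.
Check the 15 heavy atoms by environment: 2× n (aromatic, X2) → no; 10× c (aromatic, X3) → match; 1× O (X2) → no; 2× C (X4) → no.
That gives 10 matching atoms.

10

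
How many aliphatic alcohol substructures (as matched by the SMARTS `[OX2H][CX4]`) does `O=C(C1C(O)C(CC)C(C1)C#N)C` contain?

1

[OX2H][CX4] is the SMARTS for an aliphatic alcohol: a hydroxyl oxygen bound to an sp3 (X4) carbon.
Exactly one fragment in the molecule meets all constraints, giving 1 match.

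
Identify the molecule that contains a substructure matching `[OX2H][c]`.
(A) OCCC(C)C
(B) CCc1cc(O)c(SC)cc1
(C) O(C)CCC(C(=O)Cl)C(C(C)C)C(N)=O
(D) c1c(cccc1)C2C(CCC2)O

B

[OX2H][c] describes a hydroxyl oxygen attached to an aromatic carbon (a phenol).
(A) has a hydroxyl group (-OH) but the -OH is on an aliphatic carbon, not an aromatic c.
(B) contains a hydroxyl group (-OH), which satisfies every atom and bond constraint.
(C) has a methoxy ether (-OCH3) but the oxygen has H0, not H1.
(D) has a hydroxyl group (-OH) but the -OH is on an aliphatic carbon, not an aromatic c.
So the answer is (B).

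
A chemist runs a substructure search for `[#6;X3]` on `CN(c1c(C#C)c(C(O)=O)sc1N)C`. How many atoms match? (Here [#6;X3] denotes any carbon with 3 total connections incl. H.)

5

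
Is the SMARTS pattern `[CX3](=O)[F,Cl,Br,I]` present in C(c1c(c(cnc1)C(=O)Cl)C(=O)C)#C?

The pattern [CX3](=O)[F,Cl,Br,I] describes a carbonyl carbon bonded to a halogen — an acyl halide.
The molecule carries an acyl chloride (-C(=O)Cl), whose atoms satisfy every constraint of the query, so the pattern matches.

Yes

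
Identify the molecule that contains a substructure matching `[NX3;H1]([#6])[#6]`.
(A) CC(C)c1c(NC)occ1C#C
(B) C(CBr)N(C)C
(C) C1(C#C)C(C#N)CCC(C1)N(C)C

A

[NX3;H1]([#6])[#6] describes a trivalent nitrogen with one H, bonded to two carbons (a secondary amine).
(A) contains an N-methylamino group (-NHCH3), which satisfies every atom and bond constraint.
(B) has a dimethylamino group (-N(CH3)2) but the nitrogen has H0, not H1.
(C) has a dimethylamino group (-N(CH3)2) but the nitrogen has H0, not H1.
So the answer is (A).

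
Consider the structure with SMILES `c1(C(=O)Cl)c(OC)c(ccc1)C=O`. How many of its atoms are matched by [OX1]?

Check the 13 heavy atoms by environment: 6× c (aromatic, X3) → no; 2× C (X3) → no; 2× O (X1) → match; 1× Cl (X1) → no; 1× O (X2) → no; 1× C (X4) → no.
That gives 2 matching atoms.

2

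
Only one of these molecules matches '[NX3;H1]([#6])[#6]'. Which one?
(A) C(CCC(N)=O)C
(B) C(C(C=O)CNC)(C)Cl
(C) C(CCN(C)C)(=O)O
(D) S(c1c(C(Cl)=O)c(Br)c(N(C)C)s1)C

B

[NX3;H1]([#6])[#6] describes a trivalent nitrogen with one H, bonded to two carbons (a secondary amine).
(A) has a primary amide (-C(=O)NH2) but the -C(=O)NH2 nitrogen has H2, not H1.
(B) contains an N-methylamino group (-NHCH3), which satisfies every atom and bond constraint.
(C) has a dimethylamino group (-N(CH3)2) but the nitrogen has H0, not H1.
(D) has a dimethylamino group (-N(CH3)2) but the nitrogen has H0, not H1.
So the answer is (B).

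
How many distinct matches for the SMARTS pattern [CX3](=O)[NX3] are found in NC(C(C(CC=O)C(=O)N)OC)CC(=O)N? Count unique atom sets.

[CX3](=O)[NX3] is the SMARTS for an amide: a carbonyl carbon bonded to a trivalent nitrogen.
The molecule carries 2 separate instances of a primary amide (-C(=O)NH2) meeting every constraint; each maps to a distinct set of atoms, giving 2 matches.

2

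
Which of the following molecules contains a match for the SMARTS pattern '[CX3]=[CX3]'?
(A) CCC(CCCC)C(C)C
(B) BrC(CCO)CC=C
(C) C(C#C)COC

[CX3]=[CX3] describes a non-aromatic C=C double bond between two sp2 carbons (an alkene).
(A) has an ethyl group (-CH2CH3) but its C-C bond is a single bond between CX4 carbons, not CX3=CX3.
(B) contains a vinyl group (-CH=CH2), which satisfies every atom and bond constraint.
(C) has an ethynyl group (-C#CH) but the C-C bond is a triple bond, not a double bond.
So the answer is (B).

B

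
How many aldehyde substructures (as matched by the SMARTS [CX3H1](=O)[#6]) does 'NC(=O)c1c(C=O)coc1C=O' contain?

[CX3H1](=O)[#6] is the SMARTS for an aldehyde: an sp2 carbon with one H, double-bonded to O and single-bonded to carbon.
The molecule carries 2 separate instances of an aldehyde (-CHO) meeting every constraint; each maps to a distinct set of atoms, giving 2 matches.

2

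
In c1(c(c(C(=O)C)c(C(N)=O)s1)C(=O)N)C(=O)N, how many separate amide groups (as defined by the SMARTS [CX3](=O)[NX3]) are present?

3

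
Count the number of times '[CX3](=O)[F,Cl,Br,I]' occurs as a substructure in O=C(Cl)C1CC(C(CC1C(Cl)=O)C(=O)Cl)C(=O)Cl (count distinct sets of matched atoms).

4

[CX3](=O)[F,Cl,Br,I] is the SMARTS for an acyl halide: a carbonyl carbon bonded to a halogen.
The molecule carries 4 separate instances of an acyl chloride (-C(=O)Cl) meeting every constraint; each maps to a distinct set of atoms, giving 4 matches.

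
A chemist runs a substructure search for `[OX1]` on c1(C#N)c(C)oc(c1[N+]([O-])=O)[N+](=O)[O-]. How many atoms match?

The query [OX1] means: aliphatic oxygen with one total connection — typically a carbonyl =O or an oxide.
Check the 14 heavy atoms by environment: 1× o (aromatic, X2) → no; 4× c (aromatic, X3) → no; 1× C (X2) → no; 1× N (X1) → no; 1× C (X4) → no; 2× N (charge +1, X3) → no; 2× O (charge -1, X1) → match; 2× O (X1) → match.
Summing the matching environments: 2 + 2 = 4 matching atoms.

4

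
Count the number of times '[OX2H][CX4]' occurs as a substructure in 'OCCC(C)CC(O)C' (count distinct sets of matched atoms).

2

[OX2H][CX4] is the SMARTS for an aliphatic alcohol: a hydroxyl oxygen bound to an sp3 (X4) carbon.
The molecule carries 2 separate instances of a hydroxyl group (-OH) meeting every constraint; each maps to a distinct set of atoms, giving 2 matches.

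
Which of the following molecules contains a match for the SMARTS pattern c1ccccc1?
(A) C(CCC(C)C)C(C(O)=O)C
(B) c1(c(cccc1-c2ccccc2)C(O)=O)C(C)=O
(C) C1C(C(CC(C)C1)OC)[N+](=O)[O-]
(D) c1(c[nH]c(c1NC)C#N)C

B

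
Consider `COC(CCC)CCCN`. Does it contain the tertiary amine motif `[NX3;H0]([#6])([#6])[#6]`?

No

The pattern [NX3;H0]([#6])([#6])[#6] describes a trivalent nitrogen with no H, bonded to three carbons — a tertiary amine.
The closest candidate here is a primary amino group (-NH2), but the nitrogen has H2, not H0 with three carbons. No other fragment satisfies the full query, so there is no match.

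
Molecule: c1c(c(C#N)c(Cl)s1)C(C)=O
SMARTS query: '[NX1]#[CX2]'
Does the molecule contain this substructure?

Yes

The pattern [NX1]#[CX2] describes a nitrogen triple-bonded to a two-connected carbon — a nitrile.
The molecule carries a nitrile (-C#N), whose atoms satisfy every constraint of the query, so the pattern matches.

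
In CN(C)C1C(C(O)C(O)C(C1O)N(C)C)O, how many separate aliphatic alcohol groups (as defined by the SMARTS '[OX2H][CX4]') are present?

4

[OX2H][CX4] is the SMARTS for an aliphatic alcohol: a hydroxyl oxygen bound to an sp3 (X4) carbon.
The molecule carries 4 separate instances of a hydroxyl group (-OH) meeting every constraint; each maps to a distinct set of atoms, giving 4 matches.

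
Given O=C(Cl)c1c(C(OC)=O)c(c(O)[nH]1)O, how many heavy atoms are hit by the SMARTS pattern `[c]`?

4

The query [c] means: lowercase c matches aromatic carbon only.
Check the 14 heavy atoms by environment: 1× n (aromatic) → no; 4× c (aromatic) → match; 3× C → no; 5× O → no; 1× Cl → no.
That gives 4 matching atoms.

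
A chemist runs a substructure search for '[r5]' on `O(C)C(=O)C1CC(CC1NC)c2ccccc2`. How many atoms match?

5

The query [r5] means: r5 matches atoms in a five-membered ring.
Check the 17 heavy atoms by environment: 5× C (in 5-ring) → match; 6× c (aromatic, in 6-ring) → no; 1× N (acyclic) → no; 3× C (acyclic) → no; 2× O (acyclic) → no.
That gives 5 matching atoms.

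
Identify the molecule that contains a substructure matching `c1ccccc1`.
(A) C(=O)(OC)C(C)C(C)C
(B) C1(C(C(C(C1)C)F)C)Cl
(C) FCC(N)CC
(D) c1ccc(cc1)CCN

D

c1ccccc1 describes six aromatic carbons in a ring (a benzene ring).
(A) has a methyl group (-CH3) but no six-membered all-carbon aromatic ring is present.
(B) has a methyl group (-CH3) but no six-membered all-carbon aromatic ring is present.
(C) has a methyl group (-CH3) but no six-membered all-carbon aromatic ring is present.
(D) contains a phenyl ring, which satisfies every atom and bond constraint.
So the answer is (D).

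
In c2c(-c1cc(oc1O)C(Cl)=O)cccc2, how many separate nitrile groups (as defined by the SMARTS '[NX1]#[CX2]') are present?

[NX1]#[CX2] is the SMARTS for a nitrile: a nitrogen triple-bonded to a two-connected carbon.
No fragment in the molecule satisfies every constraint, giving 0 matches.

0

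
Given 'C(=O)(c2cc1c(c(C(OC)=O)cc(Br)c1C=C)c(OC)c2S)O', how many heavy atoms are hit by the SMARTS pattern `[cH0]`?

The query [cH0] means: aromatic carbon with no attached hydrogen (substituted or ring-fusion).
Check the 23 heavy atoms by environment: 8× c (aromatic, H0) → match; 2× c (aromatic, H1) → no; 2× C (H0) → no; 4× O (H0) → no; 2× C (H3) → no; 1× Br (H0) → no; 1× C (H1) → no; 1× C (H2) → no; 1× S (H1) → no; 1× O (H1) → no.
That gives 8 matching atoms.

8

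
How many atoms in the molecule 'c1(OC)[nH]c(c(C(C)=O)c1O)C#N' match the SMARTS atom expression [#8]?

3

Check the 13 heavy atoms by environment: 1× n (aromatic) → no; 4× c (aromatic) → no; 4× C → no; 3× O → match; 1× N → no.
That gives 3 matching atoms.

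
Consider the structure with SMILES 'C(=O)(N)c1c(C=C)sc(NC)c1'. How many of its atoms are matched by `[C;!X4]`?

The query [C;!X4] means: aliphatic carbon that does not have four total connections.
Check the 12 heavy atoms by environment: 1× s (aromatic, X2) → no; 4× c (aromatic, X3) → no; 3× C (X3) → match; 1× O (X1) → no; 2× N (X3) → no; 1× C (X4) → no.
That gives 3 matching atoms.

3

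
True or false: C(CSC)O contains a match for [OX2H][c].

False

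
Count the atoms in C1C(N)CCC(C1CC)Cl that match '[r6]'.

6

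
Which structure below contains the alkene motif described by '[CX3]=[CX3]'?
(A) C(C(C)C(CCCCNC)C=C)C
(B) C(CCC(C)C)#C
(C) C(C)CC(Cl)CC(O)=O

A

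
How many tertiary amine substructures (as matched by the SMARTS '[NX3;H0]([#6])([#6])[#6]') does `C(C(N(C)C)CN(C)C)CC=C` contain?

2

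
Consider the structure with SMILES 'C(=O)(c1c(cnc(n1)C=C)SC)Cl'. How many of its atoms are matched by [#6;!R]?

Check the 13 heavy atoms by environment: 2× n (aromatic, in 6-ring) → no; 4× c (aromatic, in 6-ring) → no; 4× C (acyclic) → match; 1× O (acyclic) → no; 1× Cl (acyclic) → no; 1× S (acyclic) → no.
That gives 4 matching atoms.

4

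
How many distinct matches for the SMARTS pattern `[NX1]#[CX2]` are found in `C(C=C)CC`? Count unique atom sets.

0

[NX1]#[CX2] is the SMARTS for a nitrile: a nitrogen triple-bonded to a two-connected carbon.
No fragment in the molecule satisfies every constraint, giving 0 matches.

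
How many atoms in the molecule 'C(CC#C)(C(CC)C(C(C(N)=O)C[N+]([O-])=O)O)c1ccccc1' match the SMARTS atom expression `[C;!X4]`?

Check the 23 heavy atoms by environment: 8× C (X4) → no; 2× C (X2) → match; 1× N (charge +1, X3) → no; 1× O (charge -1, X1) → no; 2× O (X1) → no; 1× C (X3) → match; 1× N (X3) → no; 1× O (X2) → no; 6× c (aromatic, X3) → no.
Summing the matching environments: 2 + 1 = 3 matching atoms.

3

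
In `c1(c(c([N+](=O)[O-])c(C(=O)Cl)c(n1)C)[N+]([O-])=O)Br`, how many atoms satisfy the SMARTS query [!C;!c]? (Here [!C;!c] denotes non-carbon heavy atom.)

The query [!C;!c] means: neither aliphatic nor aromatic carbon — same as [!#6].
Check the 17 heavy atoms by environment: 1× n (aromatic) → match; 5× c (aromatic) → no; 2× N (charge +1) → match; 2× O (charge -1) → match; 3× O → match; 2× C → no; 1× Br → match; 1× Cl → match.
Summing the matching environments: 1 + 2 + 2 + 3 + 1 + 1 = 10 matching atoms.

10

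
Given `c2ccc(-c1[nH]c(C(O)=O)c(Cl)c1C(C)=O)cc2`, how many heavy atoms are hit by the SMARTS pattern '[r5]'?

The query [r5] means: r5 matches atoms in a five-membered ring.
Check the 18 heavy atoms by environment: 1× n (aromatic, in 5-ring) → match; 4× c (aromatic, in 5-ring) → match; 3× C (acyclic) → no; 3× O (acyclic) → no; 1× Cl (acyclic) → no; 6× c (aromatic, in 6-ring) → no.
Summing the matching environments: 1 + 4 = 5 matching atoms.

5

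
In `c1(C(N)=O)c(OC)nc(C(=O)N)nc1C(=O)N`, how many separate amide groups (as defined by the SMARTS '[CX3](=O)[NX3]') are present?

3

[CX3](=O)[NX3] is the SMARTS for an amide: a carbonyl carbon bonded to a trivalent nitrogen.
The molecule carries 3 separate instances of a primary amide (-C(=O)NH2) meeting every constraint; each maps to a distinct set of atoms, giving 3 matches.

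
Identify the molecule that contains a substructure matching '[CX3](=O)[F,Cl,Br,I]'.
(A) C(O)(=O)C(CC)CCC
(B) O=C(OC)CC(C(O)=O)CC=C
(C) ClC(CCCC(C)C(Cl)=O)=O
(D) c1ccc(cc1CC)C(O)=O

[CX3](=O)[F,Cl,Br,I] describes a carbonyl carbon bonded to a halogen (an acyl halide).
(A) has a carboxylic acid group (-C(=O)OH) but the carbonyl is bonded to -OH, not to a halogen.
(B) has a methyl-ester group (-C(=O)OCH3) but the carbonyl is bonded to -O-C, not to a halogen.
(C) contains an acyl chloride (-C(=O)Cl), which satisfies every atom and bond constraint.
(D) has a carboxylic acid group (-C(=O)OH) but the carbonyl is bonded to -OH, not to a halogen.
So the answer is (C).

C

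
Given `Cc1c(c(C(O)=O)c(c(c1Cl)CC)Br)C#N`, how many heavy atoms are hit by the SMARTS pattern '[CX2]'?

The query [CX2] means: C with X2: aliphatic carbon with exactly 2 total connections.
Check the 16 heavy atoms by environment: 6× c (aromatic, X3) → no; 1× C (X2) → match; 1× N (X1) → no; 1× C (X3) → no; 1× O (X1) → no; 1× O (X2) → no; 1× Br (X1) → no; 1× Cl (X1) → no; 3× C (X4) → no.
That gives 1 matching atom.

1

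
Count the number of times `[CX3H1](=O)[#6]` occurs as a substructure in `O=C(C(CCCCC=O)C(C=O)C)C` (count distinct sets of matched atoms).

2

[CX3H1](=O)[#6] is the SMARTS for an aldehyde: an sp2 carbon with one H, double-bonded to O and single-bonded to carbon.
The molecule carries 2 separate instances of an aldehyde (-CHO) meeting every constraint; each maps to a distinct set of atoms, giving 2 matches.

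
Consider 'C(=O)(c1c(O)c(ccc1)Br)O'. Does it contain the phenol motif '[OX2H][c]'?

Yes

The pattern [OX2H][c] describes a hydroxyl oxygen attached to an aromatic carbon — a phenol.
The molecule carries a hydroxyl group (-OH), whose atoms satisfy every constraint of the query, so the pattern matches.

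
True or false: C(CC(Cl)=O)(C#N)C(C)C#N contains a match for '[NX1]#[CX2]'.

True

The pattern [NX1]#[CX2] describes a nitrogen triple-bonded to a two-connected carbon — a nitrile.
The molecule carries a nitrile (-C#N), whose atoms satisfy every constraint of the query, so the pattern matches.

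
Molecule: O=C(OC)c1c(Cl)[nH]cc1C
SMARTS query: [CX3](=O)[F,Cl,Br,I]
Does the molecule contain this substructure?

No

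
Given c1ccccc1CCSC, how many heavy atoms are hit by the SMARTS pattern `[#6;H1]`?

5

Check the 10 heavy atoms by environment: 2× C (H2) → no; 1× c (aromatic, H0) → no; 5× c (aromatic, H1) → match; 1× S (H0) → no; 1× C (H3) → no.
That gives 5 matching atoms.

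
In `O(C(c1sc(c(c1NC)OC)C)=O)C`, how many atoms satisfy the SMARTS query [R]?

5

The query [R] means: R matches any atom that is part of a ring.
Check the 14 heavy atoms by environment: 1× s (aromatic, in 5-ring) → match; 4× c (aromatic, in 5-ring) → match; 1× N (acyclic) → no; 5× C (acyclic) → no; 3× O (acyclic) → no.
Summing the matching environments: 1 + 4 = 5 matching atoms.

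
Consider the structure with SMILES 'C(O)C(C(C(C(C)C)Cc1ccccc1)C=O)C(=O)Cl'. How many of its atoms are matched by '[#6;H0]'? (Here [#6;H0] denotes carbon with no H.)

2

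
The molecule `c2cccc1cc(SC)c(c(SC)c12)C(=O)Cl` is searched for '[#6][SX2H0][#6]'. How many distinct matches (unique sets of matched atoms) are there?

2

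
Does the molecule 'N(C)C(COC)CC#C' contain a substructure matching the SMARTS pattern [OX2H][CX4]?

The pattern [OX2H][CX4] describes a hydroxyl oxygen bound to an sp3 (X4) carbon — an aliphatic alcohol.
The closest candidate here is a methoxy ether (-OCH3), but the oxygen has H0 (ether), not H1. No other fragment satisfies the full query, so there is no match.

No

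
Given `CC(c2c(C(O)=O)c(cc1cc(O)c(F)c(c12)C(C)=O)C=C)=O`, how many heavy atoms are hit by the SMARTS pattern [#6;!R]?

7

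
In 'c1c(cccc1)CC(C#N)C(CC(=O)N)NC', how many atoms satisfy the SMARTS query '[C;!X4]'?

The query [C;!X4] means: aliphatic carbon that does not have four total connections.
Check the 17 heavy atoms by environment: 5× C (X4) → no; 1× C (X2) → match; 1× N (X1) → no; 2× N (X3) → no; 6× c (aromatic, X3) → no; 1× C (X3) → match; 1× O (X1) → no.
Summing the matching environments: 1 + 1 = 2 matching atoms.

2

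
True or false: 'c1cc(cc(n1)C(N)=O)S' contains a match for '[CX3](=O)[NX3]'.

The pattern [CX3](=O)[NX3] describes a carbonyl carbon bonded to a trivalent nitrogen — an amide.
The molecule carries a primary amide (-C(=O)NH2), whose atoms satisfy every constraint of the query, so the pattern matches.

True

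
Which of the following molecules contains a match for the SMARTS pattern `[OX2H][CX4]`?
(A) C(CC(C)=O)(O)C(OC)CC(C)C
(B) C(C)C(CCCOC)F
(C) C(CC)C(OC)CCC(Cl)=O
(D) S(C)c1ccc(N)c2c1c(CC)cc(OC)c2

A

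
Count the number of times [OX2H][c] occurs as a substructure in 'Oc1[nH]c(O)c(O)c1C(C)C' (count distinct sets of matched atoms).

[OX2H][c] is the SMARTS for a phenol: a hydroxyl oxygen attached to an aromatic carbon.
The molecule carries 3 separate instances of a hydroxyl group (-OH) meeting every constraint; each maps to a distinct set of atoms, giving 3 matches.

3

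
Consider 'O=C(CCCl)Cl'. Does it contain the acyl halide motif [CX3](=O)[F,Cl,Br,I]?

Yes

The pattern [CX3](=O)[F,Cl,Br,I] describes a carbonyl carbon bonded to a halogen — an acyl halide.
The molecule carries an acyl chloride (-C(=O)Cl), whose atoms satisfy every constraint of the query, so the pattern matches.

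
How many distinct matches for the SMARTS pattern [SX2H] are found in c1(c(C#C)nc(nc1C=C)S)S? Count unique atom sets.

[SX2H] is the SMARTS for a thiol: an aliphatic sulfur with two connections, one being H.
The molecule carries 2 separate instances of a thiol (-SH) meeting every constraint; each maps to a distinct set of atoms, giving 2 matches.

2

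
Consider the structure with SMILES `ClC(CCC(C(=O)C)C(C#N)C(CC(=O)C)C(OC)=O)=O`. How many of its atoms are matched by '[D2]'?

The query [D2] means: atom with exactly two heavy-atom neighbours.
Check the 21 heavy atoms by environment: 4× C (D2) → match; 7× C (D3) → no; 4× O (D1) → no; 1× O (D2) → match; 3× C (D1) → no; 1× N (D1) → no; 1× Cl (D1) → no.
Summing the matching environments: 4 + 1 = 5 matching atoms.

5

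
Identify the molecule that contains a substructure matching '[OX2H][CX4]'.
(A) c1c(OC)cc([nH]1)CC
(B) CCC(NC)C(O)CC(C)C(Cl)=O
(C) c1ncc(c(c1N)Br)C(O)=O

B

[OX2H][CX4] describes a hydroxyl oxygen bound to an sp3 (X4) carbon (an aliphatic alcohol).
(A) has a methoxy ether (-OCH3) but the oxygen has H0 (ether), not H1.
(B) contains a hydroxyl group (-OH), which satisfies every atom and bond constraint.
(C) has a carboxylic acid group (-C(=O)OH) but the -OH is on a CX3 carbonyl carbon, not a CX4 carbon.
So the answer is (B).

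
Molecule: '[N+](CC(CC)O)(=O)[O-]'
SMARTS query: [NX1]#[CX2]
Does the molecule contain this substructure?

No

The pattern [NX1]#[CX2] describes a nitrogen triple-bonded to a two-connected carbon — a nitrile.
The closest candidate here is a nitro group (-[N+](=O)[O-]), but there is no C#N triple bond. No other fragment satisfies the full query, so there is no match.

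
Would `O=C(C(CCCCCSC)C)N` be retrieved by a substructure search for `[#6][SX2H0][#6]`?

The pattern [#6][SX2H0][#6] describes an aliphatic sulfur bridging two carbons with no H on the sulfur — a thioether.
The molecule carries a methylthio ether (-SCH3), whose atoms satisfy every constraint of the query, so the pattern matches.

Yes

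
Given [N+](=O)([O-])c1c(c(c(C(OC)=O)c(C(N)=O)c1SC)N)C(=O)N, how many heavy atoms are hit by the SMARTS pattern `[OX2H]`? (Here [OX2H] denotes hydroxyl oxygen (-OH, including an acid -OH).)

The query [OX2H] means: aliphatic oxygen with two connections, one of which is H — an -OH oxygen.
Check the 22 heavy atoms by environment: 6× c (aromatic, H0, X3) → no; 3× N (H2, X3) → no; 1× N (charge +1, H0, X3) → no; 1× O (charge -1, H0, X1) → no; 4× O (H0, X1) → no; 3× C (H0, X3) → no; 1× O (H0, X2) → no; 2× C (H3, X4) → no; 1× S (H0, X2) → no.
No environment satisfies the query, so 0 matching atoms.

0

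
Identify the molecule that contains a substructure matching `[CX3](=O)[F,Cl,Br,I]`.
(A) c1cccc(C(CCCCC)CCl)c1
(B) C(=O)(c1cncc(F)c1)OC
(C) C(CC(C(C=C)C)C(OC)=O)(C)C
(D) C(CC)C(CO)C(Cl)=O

D

[CX3](=O)[F,Cl,Br,I] describes a carbonyl carbon bonded to a halogen (an acyl halide).
(A) has a chloro substituent but the Cl is not on a carbonyl carbon.
(B) has a methyl-ester group (-C(=O)OCH3) but the carbonyl is bonded to -O-C, not to a halogen.
(C) has a methyl-ester group (-C(=O)OCH3) but the carbonyl is bonded to -O-C, not to a halogen.
(D) contains an acyl chloride (-C(=O)Cl), which satisfies every atom and bond constraint.
So the answer is (D).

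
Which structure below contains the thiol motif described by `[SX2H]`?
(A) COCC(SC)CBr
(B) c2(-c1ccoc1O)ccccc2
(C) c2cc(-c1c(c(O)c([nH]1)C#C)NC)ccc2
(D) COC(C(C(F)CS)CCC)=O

D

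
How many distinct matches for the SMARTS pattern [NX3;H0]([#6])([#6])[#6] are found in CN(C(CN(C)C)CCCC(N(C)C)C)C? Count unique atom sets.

[NX3;H0]([#6])([#6])[#6] is the SMARTS for a tertiary amine: a trivalent nitrogen with no H, bonded to three carbons.
The molecule carries 3 separate instances of a dimethylamino group (-N(CH3)2) meeting every constraint; each maps to a distinct set of atoms, giving 3 matches.

3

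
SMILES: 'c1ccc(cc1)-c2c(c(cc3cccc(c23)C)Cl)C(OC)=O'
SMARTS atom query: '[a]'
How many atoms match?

16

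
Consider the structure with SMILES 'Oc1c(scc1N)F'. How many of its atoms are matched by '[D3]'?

3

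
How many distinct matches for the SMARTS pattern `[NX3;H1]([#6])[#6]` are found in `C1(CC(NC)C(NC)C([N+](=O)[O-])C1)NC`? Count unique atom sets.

3

[NX3;H1]([#6])[#6] is the SMARTS for a secondary amine: a trivalent nitrogen with one H, bonded to two carbons.
The molecule carries 3 separate instances of an N-methylamino group (-NHCH3) meeting every constraint; each maps to a distinct set of atoms, giving 3 matches.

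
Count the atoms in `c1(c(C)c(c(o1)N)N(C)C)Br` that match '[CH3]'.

3

The query [CH3] means: aliphatic carbon with exactly three hydrogens.
Check the 11 heavy atoms by environment: 1× o (aromatic, H0) → no; 4× c (aromatic, H0) → no; 1× N (H2) → no; 1× N (H0) → no; 3× C (H3) → match; 1× Br (H0) → no.
That gives 3 matching atoms.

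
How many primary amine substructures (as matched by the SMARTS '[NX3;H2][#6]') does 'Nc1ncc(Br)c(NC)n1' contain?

1

[NX3;H2][#6] is the SMARTS for a primary amine: a trivalent nitrogen with two H attached to carbon.
Exactly one fragment in the molecule meets all constraints, giving 1 match.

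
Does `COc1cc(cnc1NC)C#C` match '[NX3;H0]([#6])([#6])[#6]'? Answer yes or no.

The pattern [NX3;H0]([#6])([#6])[#6] describes a trivalent nitrogen with no H, bonded to three carbons — a tertiary amine.
The closest candidate here is an N-methylamino group (-NHCH3), but the nitrogen still has one H (H1), not H0. No other fragment satisfies the full query, so there is no match.

No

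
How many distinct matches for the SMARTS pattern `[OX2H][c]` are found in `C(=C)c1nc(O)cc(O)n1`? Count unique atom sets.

[OX2H][c] is the SMARTS for a phenol: a hydroxyl oxygen attached to an aromatic carbon.
The molecule carries 2 separate instances of a hydroxyl group (-OH) meeting every constraint; each maps to a distinct set of atoms, giving 2 matches.

2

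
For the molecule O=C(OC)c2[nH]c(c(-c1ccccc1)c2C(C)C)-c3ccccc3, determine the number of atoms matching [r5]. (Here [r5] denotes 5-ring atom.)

5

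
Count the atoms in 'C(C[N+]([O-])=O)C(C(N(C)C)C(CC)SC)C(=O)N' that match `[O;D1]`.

3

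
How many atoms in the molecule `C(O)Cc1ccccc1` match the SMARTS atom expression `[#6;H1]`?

5

The query [#6;H1] means: any carbon bearing exactly one hydrogen.
Check the 9 heavy atoms by environment: 2× C (H2) → no; 1× O (H1) → no; 1× c (aromatic, H0) → no; 5× c (aromatic, H1) → match.
That gives 5 matching atoms.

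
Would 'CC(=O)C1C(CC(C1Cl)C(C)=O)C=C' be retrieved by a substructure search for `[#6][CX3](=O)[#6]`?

Yes

The pattern [#6][CX3](=O)[#6] describes a carbonyl carbon (no H) flanked by two carbons — a ketone.
The molecule carries an acetyl/ketone group (-C(=O)CH3), whose atoms satisfy every constraint of the query, so the pattern matches.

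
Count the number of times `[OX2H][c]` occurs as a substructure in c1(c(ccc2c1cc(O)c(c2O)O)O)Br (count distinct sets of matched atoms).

[OX2H][c] is the SMARTS for a phenol: a hydroxyl oxygen attached to an aromatic carbon.
The molecule carries 4 separate instances of a hydroxyl group (-OH) meeting every constraint; each maps to a distinct set of atoms, giving 4 matches.

4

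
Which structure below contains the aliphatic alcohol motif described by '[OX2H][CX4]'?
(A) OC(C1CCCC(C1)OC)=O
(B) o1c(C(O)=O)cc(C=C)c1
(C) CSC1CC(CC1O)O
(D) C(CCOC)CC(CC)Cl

C

[OX2H][CX4] describes a hydroxyl oxygen bound to an sp3 (X4) carbon (an aliphatic alcohol).
(A) has a methoxy ether (-OCH3) but the oxygen has H0 (ether), not H1.
(B) has a carboxylic acid group (-C(=O)OH) but the -OH is on a CX3 carbonyl carbon, not a CX4 carbon.
(C) contains a hydroxyl group (-OH), which satisfies every atom and bond constraint.
(D) has a methoxy ether (-OCH3) but the oxygen has H0 (ether), not H1.
So the answer is (C).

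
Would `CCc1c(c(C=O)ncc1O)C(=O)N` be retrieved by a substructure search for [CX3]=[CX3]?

The pattern [CX3]=[CX3] describes a non-aromatic C=C double bond between two sp2 carbons — an alkene.
The closest candidate here is an ethyl group (-CH2CH3), but its C-C bond is a single bond between CX4 carbons, not CX3=CX3. No other fragment satisfies the full query, so there is no match.

No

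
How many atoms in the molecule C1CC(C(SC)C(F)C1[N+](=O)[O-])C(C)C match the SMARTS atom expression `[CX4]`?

The query [CX4] means: C with X4: aliphatic carbon with exactly 4 total connections (bonds + H).
Check the 15 heavy atoms by environment: 10× C (X4) → match; 1× N (charge +1, X3) → no; 1× O (charge -1, X1) → no; 1× O (X1) → no; 1× F (X1) → no; 1× S (X2) → no.
That gives 10 matching atoms.

10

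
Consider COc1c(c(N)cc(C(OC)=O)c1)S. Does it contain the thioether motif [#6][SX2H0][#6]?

No

The pattern [#6][SX2H0][#6] describes an aliphatic sulfur bridging two carbons with no H on the sulfur — a thioether.
The closest candidate here is a methoxy ether (-OCH3), but the bridging atom is O, not S. No other fragment satisfies the full query, so there is no match.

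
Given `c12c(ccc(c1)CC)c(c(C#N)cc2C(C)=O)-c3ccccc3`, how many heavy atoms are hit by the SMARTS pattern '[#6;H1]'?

9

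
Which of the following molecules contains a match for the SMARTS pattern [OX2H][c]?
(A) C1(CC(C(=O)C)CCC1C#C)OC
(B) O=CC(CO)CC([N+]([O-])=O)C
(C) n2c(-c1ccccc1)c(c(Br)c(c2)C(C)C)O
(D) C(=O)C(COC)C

C

[OX2H][c] describes a hydroxyl oxygen attached to an aromatic carbon (a phenol).
(A) has a methoxy ether (-OCH3) but the oxygen has H0, not H1.
(B) has a hydroxyl group (-OH) but the -OH is on an aliphatic carbon, not an aromatic c.
(C) contains a hydroxyl group (-OH), which satisfies every atom and bond constraint.
(D) has a methoxy ether (-OCH3) but the oxygen has H0, not H1.
So the answer is (C).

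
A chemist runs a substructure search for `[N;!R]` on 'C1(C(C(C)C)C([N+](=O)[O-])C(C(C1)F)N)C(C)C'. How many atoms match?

2

The query [N;!R] means: aliphatic nitrogen not in a ring.
Check the 17 heavy atoms by environment: 6× C (in 6-ring) → no; 6× C (acyclic) → no; 1× F (acyclic) → no; 1× N (charge +1, acyclic) → match; 1× O (charge -1, acyclic) → no; 1× O (acyclic) → no; 1× N (acyclic) → match.
Summing the matching environments: 1 + 1 = 2 matching atoms.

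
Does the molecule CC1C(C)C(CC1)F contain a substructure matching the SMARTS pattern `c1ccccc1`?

No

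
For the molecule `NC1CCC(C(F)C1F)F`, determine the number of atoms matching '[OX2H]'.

0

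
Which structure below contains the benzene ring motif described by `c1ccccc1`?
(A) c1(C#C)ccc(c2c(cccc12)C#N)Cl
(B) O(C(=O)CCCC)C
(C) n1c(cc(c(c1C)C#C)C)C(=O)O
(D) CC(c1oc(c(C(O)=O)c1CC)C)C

A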